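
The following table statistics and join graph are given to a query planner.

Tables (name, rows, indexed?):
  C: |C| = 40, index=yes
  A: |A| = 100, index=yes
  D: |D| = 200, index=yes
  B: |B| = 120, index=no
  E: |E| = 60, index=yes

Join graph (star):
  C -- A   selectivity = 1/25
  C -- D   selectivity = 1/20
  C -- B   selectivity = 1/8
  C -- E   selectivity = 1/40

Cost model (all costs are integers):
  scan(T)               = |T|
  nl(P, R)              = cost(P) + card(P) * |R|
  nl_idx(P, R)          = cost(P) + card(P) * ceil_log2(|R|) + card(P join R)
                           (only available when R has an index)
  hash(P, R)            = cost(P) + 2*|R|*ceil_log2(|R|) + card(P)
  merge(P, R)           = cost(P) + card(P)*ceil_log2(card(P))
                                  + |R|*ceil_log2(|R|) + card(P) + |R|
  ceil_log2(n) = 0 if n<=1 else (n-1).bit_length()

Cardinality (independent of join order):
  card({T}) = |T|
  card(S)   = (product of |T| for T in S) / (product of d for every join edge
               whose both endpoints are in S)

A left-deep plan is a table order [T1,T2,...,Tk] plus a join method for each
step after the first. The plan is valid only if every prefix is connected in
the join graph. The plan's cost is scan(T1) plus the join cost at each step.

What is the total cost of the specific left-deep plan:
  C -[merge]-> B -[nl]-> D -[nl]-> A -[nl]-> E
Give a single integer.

2161280

step 1: scan C: cost=40, card=40
step 2: join B via merge
    card(P join B) = 40*120/(8) = 600
    cost = 40 + 40*6 + 120*7 + 40 + 120 = 1280
step 3: join D via nl
    card(P join D) = 600*200/(20) = 6000
    cost = 1280 + 600*200 = 121280
step 4: join A via nl
    card(P join A) = 6000*100/(25) = 24000
    cost = 121280 + 6000*100 = 721280
step 5: join E via nl
    card(P join E) = 24000*60/(40) = 36000
    cost = 721280 + 24000*60 = 2161280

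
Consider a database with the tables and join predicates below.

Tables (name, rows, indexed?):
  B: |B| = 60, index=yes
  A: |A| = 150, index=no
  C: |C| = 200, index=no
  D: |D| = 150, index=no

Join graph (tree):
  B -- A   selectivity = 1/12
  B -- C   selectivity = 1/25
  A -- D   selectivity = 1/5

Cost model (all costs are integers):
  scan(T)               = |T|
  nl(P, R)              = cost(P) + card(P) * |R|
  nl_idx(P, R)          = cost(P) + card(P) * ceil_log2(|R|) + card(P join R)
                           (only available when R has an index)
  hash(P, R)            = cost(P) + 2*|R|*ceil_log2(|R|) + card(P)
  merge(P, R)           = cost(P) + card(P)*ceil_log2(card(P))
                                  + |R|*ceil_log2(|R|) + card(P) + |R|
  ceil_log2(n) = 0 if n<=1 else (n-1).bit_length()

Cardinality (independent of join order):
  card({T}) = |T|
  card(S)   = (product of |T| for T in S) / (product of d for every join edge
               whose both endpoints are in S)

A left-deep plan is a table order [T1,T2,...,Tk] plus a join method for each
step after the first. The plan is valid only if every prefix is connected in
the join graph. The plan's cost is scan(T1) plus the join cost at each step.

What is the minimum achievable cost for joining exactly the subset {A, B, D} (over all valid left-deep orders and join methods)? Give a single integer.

Selinger DP over subsets of {A,B,D}:
  {B}: scan cost=60, card=60
  {A}: scan cost=150, card=150
  {D}: scan cost=150, card=150
  {AB}: card=750; try (B,hash)→1020, (B,nl_idx)→1800, (A,merge)→1830, (B,merge)→1920, (A,hash)→2520, (A,nl)→9060 …(+1); best=1020 via (B,hash)
  {AD}: card=4500; try (D,hash)→2700, (A,hash)→2700, (D,merge)→2850, (A,merge)→2850, (D,nl)→22650, (A,nl)→22650; best=2700 via (D,hash)
  {ABD}: card=22500; try (D,hash)→4170, (B,hash)→7920, (D,merge)→10620, (B,nl_idx)→52200, (B,merge)→66120, (D,nl)→113520 …(+1); best=4170 via (D,hash)

4170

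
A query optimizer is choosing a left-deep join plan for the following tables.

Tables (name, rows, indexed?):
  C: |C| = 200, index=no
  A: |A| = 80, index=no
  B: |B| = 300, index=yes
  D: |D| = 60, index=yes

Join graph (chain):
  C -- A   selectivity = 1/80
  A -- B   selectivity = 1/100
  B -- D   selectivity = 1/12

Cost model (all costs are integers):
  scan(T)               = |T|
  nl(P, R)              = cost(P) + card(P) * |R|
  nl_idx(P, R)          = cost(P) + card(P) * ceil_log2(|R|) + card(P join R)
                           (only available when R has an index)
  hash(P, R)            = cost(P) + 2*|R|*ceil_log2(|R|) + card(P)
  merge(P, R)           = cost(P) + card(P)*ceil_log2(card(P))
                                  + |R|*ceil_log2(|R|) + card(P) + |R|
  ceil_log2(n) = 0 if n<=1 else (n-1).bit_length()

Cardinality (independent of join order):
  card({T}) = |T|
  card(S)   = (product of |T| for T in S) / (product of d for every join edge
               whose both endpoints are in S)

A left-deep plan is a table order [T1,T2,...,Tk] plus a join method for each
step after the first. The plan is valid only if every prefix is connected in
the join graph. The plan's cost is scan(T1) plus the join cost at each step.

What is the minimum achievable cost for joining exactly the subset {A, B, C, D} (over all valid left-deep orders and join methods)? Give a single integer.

Selinger DP over subsets of {A,B,C,D}:
  {C}: scan cost=200, card=200
  {A}: scan cost=80, card=80
  {B}: scan cost=300, card=300
  {D}: scan cost=60, card=60
  {AC}: card=200; try (A,hash)→1520, (C,merge)→2520, (A,merge)→2640, (C,hash)→3360, (C,nl)→16080, (A,nl)→16200; best=1520 via (A,hash)
  {AB}: card=240; try (B,nl_idx)→1040, (A,hash)→1720, (B,merge)→3720, (A,merge)→3940, (B,hash)→5560, (B,nl)→24080 …(+1); best=1040 via (B,nl_idx)
  {BD}: card=1500; try (D,hash)→1320, (B,nl_idx)→2100, (B,merge)→3480, (D,nl_idx)→3600, (D,merge)→3720, (B,hash)→5520 …(+2); best=1320 via (D,hash)
  {ABC}: card=600; try (B,nl_idx)→3920, (C,hash)→4480, (C,merge)→5000, (B,merge)→6320, (B,hash)→7120, (C,nl)→49040 …(+1); best=3920 via (B,nl_idx)
  {ABD}: card=1200; try (D,hash)→2000, (D,merge)→3620, (D,nl_idx)→3680, (A,hash)→3940, (D,nl)→15440, (A,merge)→19960 …(+1); best=2000 via (D,hash)
  {ABCD}: card=3000; try (D,hash)→5240, (C,hash)→6400, (D,nl_idx)→10520, (D,merge)→10940, (C,merge)→18200, (D,nl)→39920 …(+1); best=5240 via (D,hash)

5240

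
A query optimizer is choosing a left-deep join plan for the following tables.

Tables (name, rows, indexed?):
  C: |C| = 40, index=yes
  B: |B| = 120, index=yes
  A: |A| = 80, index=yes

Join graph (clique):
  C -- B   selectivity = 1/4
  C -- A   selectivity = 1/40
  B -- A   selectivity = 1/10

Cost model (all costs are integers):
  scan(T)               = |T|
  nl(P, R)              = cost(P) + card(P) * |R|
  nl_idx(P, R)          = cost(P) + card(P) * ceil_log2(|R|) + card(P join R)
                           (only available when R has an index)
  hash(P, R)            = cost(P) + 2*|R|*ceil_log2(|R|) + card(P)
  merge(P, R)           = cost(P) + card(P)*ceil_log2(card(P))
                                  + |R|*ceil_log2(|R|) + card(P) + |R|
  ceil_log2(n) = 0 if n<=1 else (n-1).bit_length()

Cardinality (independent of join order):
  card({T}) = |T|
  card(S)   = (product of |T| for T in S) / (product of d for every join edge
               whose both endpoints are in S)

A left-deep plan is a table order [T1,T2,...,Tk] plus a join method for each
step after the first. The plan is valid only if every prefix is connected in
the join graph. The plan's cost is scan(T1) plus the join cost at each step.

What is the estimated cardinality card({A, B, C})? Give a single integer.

240

Tables in S: A(80), B(120), C(40)
Edges inside S: C-B(d=4), C-A(d=40), B-A(d=10)
numerator = 80 * 120 * 40 = 384000
denominator = 4 * 40 * 10 = 1600
card(S) = 384000 / 1600 = 240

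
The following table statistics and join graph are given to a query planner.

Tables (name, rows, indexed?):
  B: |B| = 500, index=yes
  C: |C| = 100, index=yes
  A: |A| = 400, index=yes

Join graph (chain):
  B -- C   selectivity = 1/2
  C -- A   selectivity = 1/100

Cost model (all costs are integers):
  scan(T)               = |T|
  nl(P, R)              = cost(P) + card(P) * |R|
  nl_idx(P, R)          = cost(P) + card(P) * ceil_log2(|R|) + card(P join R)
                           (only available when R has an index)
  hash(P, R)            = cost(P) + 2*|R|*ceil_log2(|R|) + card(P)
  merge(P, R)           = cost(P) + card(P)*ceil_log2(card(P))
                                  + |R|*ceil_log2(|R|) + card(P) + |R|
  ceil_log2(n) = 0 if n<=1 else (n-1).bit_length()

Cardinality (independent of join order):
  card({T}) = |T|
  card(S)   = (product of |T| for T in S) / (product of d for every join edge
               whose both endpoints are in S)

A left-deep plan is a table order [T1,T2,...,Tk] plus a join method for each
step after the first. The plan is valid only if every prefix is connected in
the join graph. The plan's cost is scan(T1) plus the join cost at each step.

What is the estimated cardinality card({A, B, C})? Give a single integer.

100000

Tables in S: A(400), B(500), C(100)
Edges inside S: B-C(d=2), C-A(d=100)
numerator = 400 * 500 * 100 = 20000000
denominator = 2 * 100 = 200
card(S) = 20000000 / 200 = 100000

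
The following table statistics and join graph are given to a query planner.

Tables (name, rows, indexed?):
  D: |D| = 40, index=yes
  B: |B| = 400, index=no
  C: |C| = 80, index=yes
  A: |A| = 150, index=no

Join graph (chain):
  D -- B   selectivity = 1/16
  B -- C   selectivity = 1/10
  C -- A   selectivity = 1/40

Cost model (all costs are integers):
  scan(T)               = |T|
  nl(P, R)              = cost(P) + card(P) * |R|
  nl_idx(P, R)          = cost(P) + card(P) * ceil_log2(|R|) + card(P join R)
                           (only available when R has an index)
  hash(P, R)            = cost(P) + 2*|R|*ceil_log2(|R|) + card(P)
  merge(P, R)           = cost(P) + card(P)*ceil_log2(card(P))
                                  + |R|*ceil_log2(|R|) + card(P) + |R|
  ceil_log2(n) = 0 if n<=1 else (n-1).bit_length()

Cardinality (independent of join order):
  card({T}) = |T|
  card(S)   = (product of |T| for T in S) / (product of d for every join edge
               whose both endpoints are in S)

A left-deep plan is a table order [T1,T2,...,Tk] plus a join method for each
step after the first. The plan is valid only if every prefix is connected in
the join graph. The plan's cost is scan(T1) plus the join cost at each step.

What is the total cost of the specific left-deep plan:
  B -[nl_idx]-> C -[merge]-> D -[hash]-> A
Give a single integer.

58680

step 1: scan B: cost=400, card=400
step 2: join C via nl_idx
    card(P join C) = 400*80/(10) = 3200
    cost = 400 + 400*7 + 3200 = 6400
step 3: join D via merge
    card(P join D) = 3200*40/(16) = 8000
    cost = 6400 + 3200*12 + 40*6 + 3200 + 40 = 48280
step 4: join A via hash
    card(P join A) = 8000*150/(40) = 30000
    cost = 48280 + 2*150*8 + 8000 = 58680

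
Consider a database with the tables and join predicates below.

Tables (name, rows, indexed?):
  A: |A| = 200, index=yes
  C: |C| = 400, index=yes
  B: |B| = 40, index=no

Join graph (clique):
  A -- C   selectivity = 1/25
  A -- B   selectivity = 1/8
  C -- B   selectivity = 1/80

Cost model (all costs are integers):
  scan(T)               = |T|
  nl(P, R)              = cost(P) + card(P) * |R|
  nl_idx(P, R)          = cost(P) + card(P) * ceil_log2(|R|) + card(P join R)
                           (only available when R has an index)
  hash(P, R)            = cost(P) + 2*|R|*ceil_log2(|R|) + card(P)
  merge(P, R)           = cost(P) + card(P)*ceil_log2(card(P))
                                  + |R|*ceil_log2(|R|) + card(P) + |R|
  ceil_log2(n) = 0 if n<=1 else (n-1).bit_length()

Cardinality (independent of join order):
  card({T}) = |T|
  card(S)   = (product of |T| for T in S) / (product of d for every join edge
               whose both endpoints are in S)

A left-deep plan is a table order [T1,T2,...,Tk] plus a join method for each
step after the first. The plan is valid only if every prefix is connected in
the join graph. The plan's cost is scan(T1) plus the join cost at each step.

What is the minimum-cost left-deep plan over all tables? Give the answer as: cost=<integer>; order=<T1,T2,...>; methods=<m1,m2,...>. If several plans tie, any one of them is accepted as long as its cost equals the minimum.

Selinger DP (subsets sized 1..n):
  {A}: scan cost=200, card=200
  {C}: scan cost=400, card=400
  {B}: scan cost=40, card=40
  {AC}: card=3200; try (A,hash)→4000, (C,nl_idx)→5200, (C,merge)→6000, (A,merge)→6200, (A,nl_idx)→6800, (C,hash)→7600 …(+2); best=4000 via (A,hash)
  {AB}: card=1000; try (B,hash)→880, (A,nl_idx)→1360, (A,merge)→2120, (B,merge)→2280, (A,hash)→3280, (A,nl)→8040 …(+1); best=880 via (B,hash)
  {BC}: card=200; try (C,nl_idx)→600, (B,hash)→1280, (C,merge)→4320, (B,merge)→4680, (C,hash)→7280, (C,nl)→16040 …(+1); best=600 via (C,nl_idx)
  {ABC}: card=200; try (A,nl_idx)→2400, (A,hash)→4000, (A,merge)→4200, (B,hash)→7680, (C,hash)→9080, (C,nl_idx)→10080 …(+5); best=2400 via (A,nl_idx)

cost=2400; order=B,C,A; methods=nl_idx,nl_idx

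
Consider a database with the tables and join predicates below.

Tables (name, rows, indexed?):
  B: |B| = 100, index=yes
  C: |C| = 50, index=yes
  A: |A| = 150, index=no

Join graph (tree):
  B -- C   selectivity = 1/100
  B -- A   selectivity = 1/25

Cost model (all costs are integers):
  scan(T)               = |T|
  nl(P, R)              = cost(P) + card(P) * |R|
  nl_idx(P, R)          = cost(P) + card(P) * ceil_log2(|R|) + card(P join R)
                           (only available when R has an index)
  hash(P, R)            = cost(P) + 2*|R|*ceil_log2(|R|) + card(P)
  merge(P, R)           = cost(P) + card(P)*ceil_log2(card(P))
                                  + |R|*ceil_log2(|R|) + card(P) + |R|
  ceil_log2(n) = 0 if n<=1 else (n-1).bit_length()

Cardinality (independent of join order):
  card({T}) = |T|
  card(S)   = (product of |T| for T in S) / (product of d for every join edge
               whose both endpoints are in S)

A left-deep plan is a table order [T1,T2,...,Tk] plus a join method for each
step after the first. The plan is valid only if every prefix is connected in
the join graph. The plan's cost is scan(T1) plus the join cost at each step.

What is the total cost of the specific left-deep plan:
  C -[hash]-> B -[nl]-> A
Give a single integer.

9000

step 1: scan C: cost=50, card=50
step 2: join B via hash
    card(P join B) = 50*100/(100) = 50
    cost = 50 + 2*100*7 + 50 = 1500
step 3: join A via nl
    card(P join A) = 50*150/(25) = 300
    cost = 1500 + 50*150 = 9000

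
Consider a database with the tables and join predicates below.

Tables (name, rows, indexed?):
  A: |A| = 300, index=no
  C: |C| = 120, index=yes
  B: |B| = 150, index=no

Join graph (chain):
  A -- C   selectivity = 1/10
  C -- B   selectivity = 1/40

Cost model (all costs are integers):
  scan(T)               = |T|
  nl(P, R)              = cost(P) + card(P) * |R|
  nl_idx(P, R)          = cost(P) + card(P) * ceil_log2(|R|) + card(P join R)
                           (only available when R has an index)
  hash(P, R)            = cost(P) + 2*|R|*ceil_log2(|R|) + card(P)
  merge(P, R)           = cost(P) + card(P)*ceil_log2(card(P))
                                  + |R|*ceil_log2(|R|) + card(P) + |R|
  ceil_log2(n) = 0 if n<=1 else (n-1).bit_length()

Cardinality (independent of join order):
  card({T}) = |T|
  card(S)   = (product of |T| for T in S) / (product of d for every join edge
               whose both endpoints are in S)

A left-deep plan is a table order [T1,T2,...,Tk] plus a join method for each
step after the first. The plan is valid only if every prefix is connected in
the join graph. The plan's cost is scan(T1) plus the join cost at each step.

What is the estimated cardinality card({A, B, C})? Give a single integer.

13500

Tables in S: A(300), B(150), C(120)
Edges inside S: A-C(d=10), C-B(d=40)
numerator = 300 * 150 * 120 = 5400000
denominator = 10 * 40 = 400
card(S) = 5400000 / 400 = 13500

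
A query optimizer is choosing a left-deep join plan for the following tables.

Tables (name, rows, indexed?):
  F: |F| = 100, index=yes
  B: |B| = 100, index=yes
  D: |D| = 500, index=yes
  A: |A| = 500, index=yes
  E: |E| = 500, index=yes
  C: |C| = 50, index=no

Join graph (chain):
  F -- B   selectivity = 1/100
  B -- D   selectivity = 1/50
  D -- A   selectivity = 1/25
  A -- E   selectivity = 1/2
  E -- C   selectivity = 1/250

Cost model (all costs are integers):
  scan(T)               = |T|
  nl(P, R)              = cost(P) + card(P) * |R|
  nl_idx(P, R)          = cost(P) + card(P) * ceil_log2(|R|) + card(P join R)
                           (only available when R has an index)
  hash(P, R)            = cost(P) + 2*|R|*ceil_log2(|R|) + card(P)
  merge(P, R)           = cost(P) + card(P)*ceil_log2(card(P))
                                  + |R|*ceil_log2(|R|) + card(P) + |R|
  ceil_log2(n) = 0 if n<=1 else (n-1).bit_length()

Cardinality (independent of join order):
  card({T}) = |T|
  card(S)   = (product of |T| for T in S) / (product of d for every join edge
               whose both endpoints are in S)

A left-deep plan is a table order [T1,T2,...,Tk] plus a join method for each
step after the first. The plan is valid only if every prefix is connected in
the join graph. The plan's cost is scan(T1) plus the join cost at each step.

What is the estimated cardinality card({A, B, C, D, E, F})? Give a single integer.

Tables in S: A(500), B(100), C(50), D(500), E(500), F(100)
Edges inside S: F-B(d=100), B-D(d=50), D-A(d=25), A-E(d=2), E-C(d=250)
numerator = 500 * 100 * 50 * 500 * 500 * 100 = 62500000000000
denominator = 100 * 50 * 25 * 2 * 250 = 62500000
card(S) = 62500000000000 / 62500000 = 1000000

1000000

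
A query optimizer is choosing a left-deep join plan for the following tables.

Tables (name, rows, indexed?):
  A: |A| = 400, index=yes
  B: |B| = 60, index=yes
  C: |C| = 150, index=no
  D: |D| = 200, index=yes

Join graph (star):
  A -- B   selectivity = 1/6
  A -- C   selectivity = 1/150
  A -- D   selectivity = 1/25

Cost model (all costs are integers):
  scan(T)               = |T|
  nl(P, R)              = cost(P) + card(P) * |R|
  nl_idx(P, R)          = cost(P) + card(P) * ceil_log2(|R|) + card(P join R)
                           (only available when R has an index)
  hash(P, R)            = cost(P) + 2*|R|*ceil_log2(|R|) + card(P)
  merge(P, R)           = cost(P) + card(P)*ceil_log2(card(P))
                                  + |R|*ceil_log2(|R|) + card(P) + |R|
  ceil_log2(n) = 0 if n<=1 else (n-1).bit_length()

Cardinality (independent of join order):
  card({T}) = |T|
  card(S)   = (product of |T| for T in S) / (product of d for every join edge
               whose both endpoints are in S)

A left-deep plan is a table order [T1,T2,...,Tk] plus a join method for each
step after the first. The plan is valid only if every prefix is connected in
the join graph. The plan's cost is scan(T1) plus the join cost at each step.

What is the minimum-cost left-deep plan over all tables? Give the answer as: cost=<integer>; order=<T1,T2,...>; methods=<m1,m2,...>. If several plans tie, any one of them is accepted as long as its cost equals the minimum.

cost=9420; order=C,A,D,B; methods=nl_idx,hash,hash

Selinger DP (subsets sized 1..n):
  {A}: scan cost=400, card=400
  {B}: scan cost=60, card=60
  {C}: scan cost=150, card=150
  {D}: scan cost=200, card=200
  {AB}: card=4000; try (B,hash)→1520, (A,merge)→4480, (A,nl_idx)→4600, (B,merge)→4820, (B,nl_idx)→6800, (A,hash)→7320 …(+2); best=1520 via (B,hash)
  {AC}: card=400; try (A,nl_idx)→1900, (C,hash)→3200, (A,merge)→5500, (C,merge)→5750, (A,hash)→7500, (A,nl)→60150 …(+1); best=1900 via (A,nl_idx)
  {AD}: card=3200; try (D,hash)→4000, (A,nl_idx)→5200, (A,merge)→6000, (D,merge)→6200, (D,nl_idx)→6800, (A,hash)→7600 …(+2); best=4000 via (D,hash)
  {ABC}: card=4000; try (B,hash)→3020, (B,merge)→6320, (C,hash)→7920, (B,nl_idx)→8300, (B,nl)→25900, (C,merge)→54870 …(+1); best=3020 via (B,hash)
  {ABD}: card=32000; try (B,hash)→7920, (D,hash)→8720, (B,merge)→46020, (B,nl_idx)→55200, (D,merge)→55320, (D,nl_idx)→65520 …(+2); best=7920 via (B,hash)
  {ACD}: card=3200; try (D,hash)→5500, (D,merge)→7700, (D,nl_idx)→8300, (C,hash)→9600, (C,merge)→46950, (D,nl)→81900 …(+1); best=5500 via (D,hash)
  {ABCD}: card=32000; try (B,hash)→9420, (D,hash)→10220, (C,hash)→42320, (B,merge)→47520, (B,nl_idx)→56700, (D,merge)→56820 …(+5); best=9420 via (B,hash)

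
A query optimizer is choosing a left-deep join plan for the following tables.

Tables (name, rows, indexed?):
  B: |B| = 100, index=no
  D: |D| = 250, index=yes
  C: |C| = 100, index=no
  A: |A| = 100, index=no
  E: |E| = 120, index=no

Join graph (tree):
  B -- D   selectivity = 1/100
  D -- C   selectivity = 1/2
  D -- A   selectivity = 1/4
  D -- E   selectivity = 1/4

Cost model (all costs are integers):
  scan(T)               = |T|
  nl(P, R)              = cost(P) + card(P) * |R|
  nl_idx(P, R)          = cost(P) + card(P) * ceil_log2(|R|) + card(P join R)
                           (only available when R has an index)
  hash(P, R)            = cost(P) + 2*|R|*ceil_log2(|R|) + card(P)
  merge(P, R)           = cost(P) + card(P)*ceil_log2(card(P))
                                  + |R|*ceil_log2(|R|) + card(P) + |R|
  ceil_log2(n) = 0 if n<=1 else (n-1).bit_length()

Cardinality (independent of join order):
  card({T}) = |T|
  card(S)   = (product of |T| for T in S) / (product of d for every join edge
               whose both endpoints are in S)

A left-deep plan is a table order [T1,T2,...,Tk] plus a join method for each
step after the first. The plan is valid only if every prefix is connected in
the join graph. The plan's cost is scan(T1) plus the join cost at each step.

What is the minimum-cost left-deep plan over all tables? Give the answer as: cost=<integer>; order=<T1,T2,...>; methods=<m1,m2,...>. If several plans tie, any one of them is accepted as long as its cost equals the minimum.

Selinger DP (subsets sized 1..n):
  {B}: scan cost=100, card=100
  {D}: scan cost=250, card=250
  {C}: scan cost=100, card=100
  {A}: scan cost=100, card=100
  {E}: scan cost=120, card=120
  {BD}: card=250; try (D,nl_idx)→1150, (B,hash)→1900, (D,merge)→3150, (B,merge)→3300, (D,hash)→4200, (D,nl)→25100 …(+1); best=1150 via (D,nl_idx)
  {CD}: card=12500; try (C,hash)→1900, (D,merge)→3150, (C,merge)→3300, (D,hash)→4200, (D,nl_idx)→13400, (D,nl)→25100 …(+1); best=1900 via (C,hash)
  {AD}: card=6250; try (A,hash)→1900, (D,merge)→3150, (A,merge)→3300, (D,hash)→4200, (D,nl_idx)→7150, (D,nl)→25100 …(+1); best=1900 via (A,hash)
  {DE}: card=7500; try (E,hash)→2180, (D,merge)→3330, (E,merge)→3460, (D,hash)→4240, (D,nl_idx)→8580, (D,nl)→30120 …(+1); best=2180 via (E,hash)
  {BCD}: card=12500; try (C,hash)→2800, (C,merge)→4200, (B,hash)→15800, (C,nl)→26150, (B,merge)→190200, (B,nl)→1251900; best=2800 via (C,hash)
  {ABD}: card=6250; try (A,hash)→2800, (A,merge)→4200, (B,hash)→9550, (A,nl)→26150, (B,merge)→90200, (B,nl)→626900; best=2800 via (A,hash)
  {BDE}: card=7500; try (E,hash)→3080, (E,merge)→4360, (B,hash)→11080, (E,nl)→31150, (B,merge)→107980, (B,nl)→752180; best=3080 via (E,hash)
  {ACD}: card=312500; try (C,hash)→9550, (A,hash)→15800, (C,merge)→90200, (A,merge)→190200, (C,nl)→626900, (A,nl)→1251900; best=9550 via (C,hash)
  {CDE}: card=375000; try (C,hash)→11080, (E,hash)→16080, (C,merge)→107980, (E,merge)→190360, (C,nl)→752180, (E,nl)→1501900; best=11080 via (C,hash)
  {ADE}: card=187500; try (E,hash)→9830, (A,hash)→11080, (E,merge)→90360, (A,merge)→107980, (E,nl)→751900, (A,nl)→752180; best=9830 via (E,hash)
  {ABCD}: card=312500; try (C,hash)→10450, (A,hash)→16700, (C,merge)→91100, (A,merge)→191100, (B,hash)→323450, (C,nl)→627800 …(+3); best=10450 via (C,hash)
  {BCDE}: card=375000; try (C,hash)→11980, (E,hash)→16980, (C,merge)→108880, (E,merge)→191260, (B,hash)→387480, (C,nl)→753080 …(+3); best=11980 via (C,hash)
  {ABDE}: card=187500; try (E,hash)→10730, (A,hash)→11980, (E,merge)→91260, (A,merge)→108880, (B,hash)→198730, (E,nl)→752800 …(+3); best=10730 via (E,hash)
  {ACDE}: card=9375000; try (C,hash)→198730, (E,hash)→323730, (A,hash)→387480, (C,merge)→3573130, (E,merge)→6260510, (A,merge)→7511880 …(+3); best=198730 via (C,hash)
  {ABCDE}: card=9375000; try (C,hash)→199630, (E,hash)→324630, (A,hash)→388380, (C,merge)→3574030, (E,merge)→6261410, (A,merge)→7512780 …(+6); best=199630 via (C,hash)

cost=199630; order=B,D,A,E,C; methods=nl_idx,hash,hash,hash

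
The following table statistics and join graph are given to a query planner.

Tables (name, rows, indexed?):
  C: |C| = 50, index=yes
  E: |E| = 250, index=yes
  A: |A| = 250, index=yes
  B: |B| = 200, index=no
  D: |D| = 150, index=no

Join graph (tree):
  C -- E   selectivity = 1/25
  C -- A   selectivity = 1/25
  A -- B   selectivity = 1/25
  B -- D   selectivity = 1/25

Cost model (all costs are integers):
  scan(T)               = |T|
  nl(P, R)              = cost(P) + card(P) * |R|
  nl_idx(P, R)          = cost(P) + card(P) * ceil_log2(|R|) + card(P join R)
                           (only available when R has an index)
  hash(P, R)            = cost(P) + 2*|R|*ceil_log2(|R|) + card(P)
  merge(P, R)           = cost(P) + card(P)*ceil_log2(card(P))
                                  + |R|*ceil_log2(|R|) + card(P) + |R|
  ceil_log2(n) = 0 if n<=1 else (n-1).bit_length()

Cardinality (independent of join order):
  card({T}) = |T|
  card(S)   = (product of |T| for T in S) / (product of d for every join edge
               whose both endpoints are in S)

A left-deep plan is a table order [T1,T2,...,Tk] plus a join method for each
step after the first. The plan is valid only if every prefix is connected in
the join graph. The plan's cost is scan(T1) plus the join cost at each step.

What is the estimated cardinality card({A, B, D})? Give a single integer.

Tables in S: A(250), B(200), D(150)
Edges inside S: A-B(d=25), B-D(d=25)
numerator = 250 * 200 * 150 = 7500000
denominator = 25 * 25 = 625
card(S) = 7500000 / 625 = 12000

12000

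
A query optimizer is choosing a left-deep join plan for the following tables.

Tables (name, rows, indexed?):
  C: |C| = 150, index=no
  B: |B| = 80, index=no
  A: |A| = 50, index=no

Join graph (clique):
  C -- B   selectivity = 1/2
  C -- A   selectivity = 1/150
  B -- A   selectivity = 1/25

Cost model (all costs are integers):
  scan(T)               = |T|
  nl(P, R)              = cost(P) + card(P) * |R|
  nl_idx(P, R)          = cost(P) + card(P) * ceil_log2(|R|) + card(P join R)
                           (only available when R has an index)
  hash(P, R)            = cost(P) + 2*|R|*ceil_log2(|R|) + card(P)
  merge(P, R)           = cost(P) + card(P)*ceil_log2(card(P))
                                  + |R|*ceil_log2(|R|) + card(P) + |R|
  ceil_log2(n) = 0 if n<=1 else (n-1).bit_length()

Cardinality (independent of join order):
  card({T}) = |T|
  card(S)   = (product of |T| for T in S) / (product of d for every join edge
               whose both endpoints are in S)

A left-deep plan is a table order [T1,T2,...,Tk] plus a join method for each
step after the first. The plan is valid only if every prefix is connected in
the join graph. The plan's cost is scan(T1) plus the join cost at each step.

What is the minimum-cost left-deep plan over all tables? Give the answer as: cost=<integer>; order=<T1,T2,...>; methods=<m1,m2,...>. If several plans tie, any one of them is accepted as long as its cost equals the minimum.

Selinger DP (subsets sized 1..n):
  {C}: scan cost=150, card=150
  {B}: scan cost=80, card=80
  {A}: scan cost=50, card=50
  {BC}: card=6000; try (B,hash)→1420, (C,merge)→2070, (B,merge)→2140, (C,hash)→2560, (C,nl)→12080, (B,nl)→12150; best=1420 via (B,hash)
  {AC}: card=50; try (A,hash)→900, (C,merge)→1750, (A,merge)→1850, (C,hash)→2500, (C,nl)→7550, (A,nl)→7650; best=900 via (A,hash)
  {AB}: card=160; try (A,hash)→760, (B,merge)→1040, (A,merge)→1070, (B,hash)→1220, (B,nl)→4050, (A,nl)→4080; best=760 via (A,hash)
  {ABC}: card=80; try (B,merge)→1890, (B,hash)→2070, (C,hash)→3320, (C,merge)→3550, (B,nl)→4900, (A,hash)→8020 …(+3); best=1890 via (B,merge)

cost=1890; order=C,A,B; methods=hash,merge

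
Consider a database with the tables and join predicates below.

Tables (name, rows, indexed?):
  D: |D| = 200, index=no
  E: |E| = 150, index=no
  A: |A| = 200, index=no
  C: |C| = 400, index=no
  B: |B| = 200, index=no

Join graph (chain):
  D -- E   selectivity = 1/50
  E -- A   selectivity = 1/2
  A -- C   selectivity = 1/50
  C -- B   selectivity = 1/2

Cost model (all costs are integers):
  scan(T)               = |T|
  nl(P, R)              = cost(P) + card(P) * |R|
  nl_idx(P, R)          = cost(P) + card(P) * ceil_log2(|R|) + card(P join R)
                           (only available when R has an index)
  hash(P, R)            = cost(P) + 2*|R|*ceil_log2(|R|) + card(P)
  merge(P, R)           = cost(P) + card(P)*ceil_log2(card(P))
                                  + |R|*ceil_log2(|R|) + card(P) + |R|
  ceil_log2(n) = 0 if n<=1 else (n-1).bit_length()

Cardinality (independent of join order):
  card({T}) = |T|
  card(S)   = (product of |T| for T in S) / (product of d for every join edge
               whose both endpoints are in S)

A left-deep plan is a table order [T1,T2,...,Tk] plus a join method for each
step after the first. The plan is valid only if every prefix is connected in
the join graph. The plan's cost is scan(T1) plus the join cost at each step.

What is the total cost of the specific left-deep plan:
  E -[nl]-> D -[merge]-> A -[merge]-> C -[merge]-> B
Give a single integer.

10664350

step 1: scan E: cost=150, card=150
step 2: join D via nl
    card(P join D) = 150*200/(50) = 600
    cost = 150 + 150*200 = 30150
step 3: join A via merge
    card(P join A) = 600*200/(2) = 60000
    cost = 30150 + 600*10 + 200*8 + 600 + 200 = 38550
step 4: join C via merge
    card(P join C) = 60000*400/(50) = 480000
    cost = 38550 + 60000*16 + 400*9 + 60000 + 400 = 1062550
step 5: join B via merge
    card(P join B) = 480000*200/(2) = 48000000
    cost = 1062550 + 480000*19 + 200*8 + 480000 + 200 = 10664350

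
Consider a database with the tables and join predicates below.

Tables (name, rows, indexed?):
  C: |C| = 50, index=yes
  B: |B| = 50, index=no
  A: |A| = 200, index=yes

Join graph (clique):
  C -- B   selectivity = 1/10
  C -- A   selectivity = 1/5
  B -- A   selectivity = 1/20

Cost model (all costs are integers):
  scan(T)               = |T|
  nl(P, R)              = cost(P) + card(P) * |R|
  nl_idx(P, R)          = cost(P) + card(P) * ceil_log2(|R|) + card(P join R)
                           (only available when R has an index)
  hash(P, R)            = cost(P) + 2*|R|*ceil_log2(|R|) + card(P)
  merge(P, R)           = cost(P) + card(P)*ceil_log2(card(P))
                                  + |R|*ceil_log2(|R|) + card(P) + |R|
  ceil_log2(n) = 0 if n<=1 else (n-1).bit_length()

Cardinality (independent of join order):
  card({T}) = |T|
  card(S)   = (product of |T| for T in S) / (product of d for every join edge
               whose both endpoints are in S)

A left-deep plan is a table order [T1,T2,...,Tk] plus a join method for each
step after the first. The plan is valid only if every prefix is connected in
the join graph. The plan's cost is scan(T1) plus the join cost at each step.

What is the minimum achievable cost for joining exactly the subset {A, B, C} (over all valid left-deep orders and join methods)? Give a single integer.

2050

Selinger DP over subsets of {A,B,C}:
  {C}: scan cost=50, card=50
  {B}: scan cost=50, card=50
  {A}: scan cost=200, card=200
  {BC}: card=250; try (C,nl_idx)→600, (C,hash)→700, (B,hash)→700, (C,merge)→750, (B,merge)→750, (C,nl)→2550 …(+1); best=600 via (C,nl_idx)
  {AC}: card=2000; try (C,hash)→1000, (A,merge)→2200, (C,merge)→2350, (A,nl_idx)→2450, (A,hash)→3300, (C,nl_idx)→3400 …(+2); best=1000 via (C,hash)
  {AB}: card=500; try (A,nl_idx)→950, (B,hash)→1000, (A,merge)→2200, (B,merge)→2350, (A,hash)→3300, (A,nl)→10050 …(+1); best=950 via (A,nl_idx)
  {ABC}: card=500; try (C,hash)→2050, (A,nl_idx)→3100, (B,hash)→3600, (A,hash)→4050, (C,nl_idx)→4450, (A,merge)→4650 …(+5); best=2050 via (C,hash)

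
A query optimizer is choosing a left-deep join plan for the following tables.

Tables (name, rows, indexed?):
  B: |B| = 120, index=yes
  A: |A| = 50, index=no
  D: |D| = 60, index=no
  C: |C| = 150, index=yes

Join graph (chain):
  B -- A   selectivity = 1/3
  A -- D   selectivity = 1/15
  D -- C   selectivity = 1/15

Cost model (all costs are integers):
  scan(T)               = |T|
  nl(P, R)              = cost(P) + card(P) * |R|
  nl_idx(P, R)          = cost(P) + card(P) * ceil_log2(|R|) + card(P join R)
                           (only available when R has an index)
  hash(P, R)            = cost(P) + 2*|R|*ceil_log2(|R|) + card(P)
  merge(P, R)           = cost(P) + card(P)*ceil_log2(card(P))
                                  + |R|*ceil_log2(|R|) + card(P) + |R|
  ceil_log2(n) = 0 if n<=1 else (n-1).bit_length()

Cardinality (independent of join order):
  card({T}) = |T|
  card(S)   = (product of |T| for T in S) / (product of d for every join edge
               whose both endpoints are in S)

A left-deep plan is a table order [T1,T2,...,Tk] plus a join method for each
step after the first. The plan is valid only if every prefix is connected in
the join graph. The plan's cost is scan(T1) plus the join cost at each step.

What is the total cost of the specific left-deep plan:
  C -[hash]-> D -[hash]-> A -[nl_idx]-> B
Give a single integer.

step 1: scan C: cost=150, card=150
step 2: join D via hash
    card(P join D) = 150*60/(15) = 600
    cost = 150 + 2*60*6 + 150 = 1020
step 3: join A via hash
    card(P join A) = 600*50/(15) = 2000
    cost = 1020 + 2*50*6 + 600 = 2220
step 4: join B via nl_idx
    card(P join B) = 2000*120/(3) = 80000
    cost = 2220 + 2000*7 + 80000 = 96220

96220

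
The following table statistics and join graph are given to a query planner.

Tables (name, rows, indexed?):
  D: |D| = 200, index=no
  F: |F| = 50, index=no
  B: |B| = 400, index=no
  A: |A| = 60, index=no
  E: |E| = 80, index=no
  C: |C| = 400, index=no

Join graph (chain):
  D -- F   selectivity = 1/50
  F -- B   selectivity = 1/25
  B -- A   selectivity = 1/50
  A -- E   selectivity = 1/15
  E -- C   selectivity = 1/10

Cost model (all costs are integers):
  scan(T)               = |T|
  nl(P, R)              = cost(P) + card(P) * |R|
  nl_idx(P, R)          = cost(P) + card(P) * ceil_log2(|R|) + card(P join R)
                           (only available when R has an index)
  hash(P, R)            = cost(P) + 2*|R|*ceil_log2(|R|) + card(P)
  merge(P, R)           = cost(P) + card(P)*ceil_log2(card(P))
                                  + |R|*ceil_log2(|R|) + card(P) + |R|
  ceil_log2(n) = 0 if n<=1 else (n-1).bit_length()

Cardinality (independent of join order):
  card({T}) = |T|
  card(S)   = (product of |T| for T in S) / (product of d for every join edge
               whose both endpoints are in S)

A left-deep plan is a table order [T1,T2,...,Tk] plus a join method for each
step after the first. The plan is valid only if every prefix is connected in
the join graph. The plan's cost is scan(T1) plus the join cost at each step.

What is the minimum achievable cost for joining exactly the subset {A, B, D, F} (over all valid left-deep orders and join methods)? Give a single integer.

6760

Selinger DP over subsets of {A,B,D,F}:
  {D}: scan cost=200, card=200
  {F}: scan cost=50, card=50
  {B}: scan cost=400, card=400
  {A}: scan cost=60, card=60
  {DF}: card=200; try (F,hash)→1000, (D,merge)→2200, (F,merge)→2350, (D,hash)→3300, (D,nl)→10050, (F,nl)→10200; best=1000 via (F,hash)
  {BF}: card=800; try (F,hash)→1400, (B,merge)→4400, (F,merge)→4750, (B,hash)→7300, (B,nl)→20050, (F,nl)→20400; best=1400 via (F,hash)
  {AB}: card=480; try (A,hash)→1520, (B,merge)→4480, (A,merge)→4820, (B,hash)→7320, (B,nl)→24060, (A,nl)→24400; best=1520 via (A,hash)
  {BDF}: card=3200; try (D,hash)→5400, (B,merge)→6800, (B,hash)→8400, (D,merge)→12000, (B,nl)→81000, (D,nl)→161400; best=5400 via (D,hash)
  {ABF}: card=960; try (F,hash)→2600, (A,hash)→2920, (F,merge)→6670, (A,merge)→10620, (F,nl)→25520, (A,nl)→49400; best=2600 via (F,hash)
  {ABDF}: card=3840; try (D,hash)→6760, (A,hash)→9320, (D,merge)→14960, (A,merge)→47420, (D,nl)→194600, (A,nl)→197400; best=6760 via (D,hash)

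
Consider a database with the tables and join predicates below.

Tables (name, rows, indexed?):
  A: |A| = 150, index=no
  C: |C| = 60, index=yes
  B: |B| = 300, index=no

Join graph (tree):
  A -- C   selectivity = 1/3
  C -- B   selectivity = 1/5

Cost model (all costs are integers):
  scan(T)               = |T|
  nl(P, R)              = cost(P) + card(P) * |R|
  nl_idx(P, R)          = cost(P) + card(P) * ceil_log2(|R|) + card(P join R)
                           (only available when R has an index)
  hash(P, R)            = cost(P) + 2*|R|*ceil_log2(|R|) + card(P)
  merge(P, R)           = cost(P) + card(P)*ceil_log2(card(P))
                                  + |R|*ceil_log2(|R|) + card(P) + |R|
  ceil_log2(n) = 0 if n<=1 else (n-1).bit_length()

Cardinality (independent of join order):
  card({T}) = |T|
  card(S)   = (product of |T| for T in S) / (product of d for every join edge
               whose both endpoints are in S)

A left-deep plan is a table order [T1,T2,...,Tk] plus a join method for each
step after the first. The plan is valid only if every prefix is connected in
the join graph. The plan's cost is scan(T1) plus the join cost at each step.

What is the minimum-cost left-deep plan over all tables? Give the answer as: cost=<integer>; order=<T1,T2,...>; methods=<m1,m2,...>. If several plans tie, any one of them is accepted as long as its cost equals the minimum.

Selinger DP (subsets sized 1..n):
  {A}: scan cost=150, card=150
  {C}: scan cost=60, card=60
  {B}: scan cost=300, card=300
  {AC}: card=3000; try (C,hash)→1020, (A,merge)→1830, (C,merge)→1920, (A,hash)→2520, (C,nl_idx)→4050, (A,nl)→9060 …(+1); best=1020 via (C,hash)
  {BC}: card=3600; try (C,hash)→1320, (B,merge)→3480, (C,merge)→3720, (B,hash)→5520, (C,nl_idx)→5700, (B,nl)→18060 …(+1); best=1320 via (C,hash)
  {ABC}: card=180000; try (A,hash)→7320, (B,hash)→9420, (B,merge)→43020, (A,merge)→49470, (A,nl)→541320, (B,nl)→901020; best=7320 via (A,hash)

cost=7320; order=B,C,A; methods=hash,hash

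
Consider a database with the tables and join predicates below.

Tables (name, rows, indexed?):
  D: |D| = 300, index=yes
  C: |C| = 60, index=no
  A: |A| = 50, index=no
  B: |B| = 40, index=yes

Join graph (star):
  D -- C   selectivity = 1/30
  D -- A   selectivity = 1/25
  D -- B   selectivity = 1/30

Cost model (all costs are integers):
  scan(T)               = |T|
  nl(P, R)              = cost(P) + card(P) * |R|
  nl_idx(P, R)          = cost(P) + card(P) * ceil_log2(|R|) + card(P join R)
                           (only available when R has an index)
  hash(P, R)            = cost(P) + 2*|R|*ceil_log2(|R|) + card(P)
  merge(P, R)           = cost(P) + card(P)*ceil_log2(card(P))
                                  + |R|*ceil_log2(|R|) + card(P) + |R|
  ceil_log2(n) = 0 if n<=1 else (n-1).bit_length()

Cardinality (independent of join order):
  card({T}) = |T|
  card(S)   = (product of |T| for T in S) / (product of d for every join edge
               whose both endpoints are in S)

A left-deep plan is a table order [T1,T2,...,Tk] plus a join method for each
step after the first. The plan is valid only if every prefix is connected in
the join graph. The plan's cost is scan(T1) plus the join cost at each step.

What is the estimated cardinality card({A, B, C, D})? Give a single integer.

1600

Tables in S: A(50), B(40), C(60), D(300)
Edges inside S: D-C(d=30), D-A(d=25), D-B(d=30)
numerator = 50 * 40 * 60 * 300 = 36000000
denominator = 30 * 25 * 30 = 22500
card(S) = 36000000 / 22500 = 1600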